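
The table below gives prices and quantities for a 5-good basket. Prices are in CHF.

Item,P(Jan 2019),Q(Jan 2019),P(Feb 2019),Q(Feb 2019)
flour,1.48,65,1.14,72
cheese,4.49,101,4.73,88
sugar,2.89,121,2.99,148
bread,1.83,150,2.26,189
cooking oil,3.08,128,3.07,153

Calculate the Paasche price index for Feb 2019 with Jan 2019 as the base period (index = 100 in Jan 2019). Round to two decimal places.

Paasche price index uses current-period quantities as weights.
ΣP(Feb 2019)·Q(Feb 2019) = 1.14×72 + 4.73×88 + 2.99×148 + 2.26×189 + 3.07×153 = 82.08 + 416.24 + 442.52 + 427.14 + 469.71 = 1837.69
ΣP(Jan 2019)·Q(Feb 2019) = 1.48×72 + 4.49×88 + 2.89×148 + 1.83×189 + 3.08×153 = 106.56 + 395.12 + 427.72 + 345.87 + 471.24 = 1746.51
Index = 1837.69 / 1746.51 × 100 = 105.2207

105.22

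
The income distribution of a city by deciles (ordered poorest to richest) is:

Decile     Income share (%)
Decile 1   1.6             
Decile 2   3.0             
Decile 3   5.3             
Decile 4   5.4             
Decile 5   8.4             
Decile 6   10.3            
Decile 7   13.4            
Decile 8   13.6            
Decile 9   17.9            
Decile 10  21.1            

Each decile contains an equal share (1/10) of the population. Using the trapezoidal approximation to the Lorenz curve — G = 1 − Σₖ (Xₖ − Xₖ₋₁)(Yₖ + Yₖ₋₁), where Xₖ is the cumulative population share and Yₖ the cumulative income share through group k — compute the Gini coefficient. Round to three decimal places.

0.347

Cumulative income shares Yₖ: 0.0160, 0.0460, 0.0990, 0.1530, 0.2370, 0.3400, 0.4740, 0.6100, 0.7890, 1.0000
Σ (Xₖ−Xₖ₋₁)(Yₖ+Yₖ₋₁) = (1/10)(0.0160+0.0000) + (1/10)(0.0460+0.0160) + (1/10)(0.0990+0.0460) + (1/10)(0.1530+0.0990) + (1/10)(0.2370+0.1530) + (1/10)(0.3400+0.2370) + (1/10)(0.4740+0.3400) + (1/10)(0.6100+0.4740) + (1/10)(0.7890+0.6100) + (1/10)(1.0000+0.7890)
  = 0.0016 + 0.0062 + 0.0145 + 0.0252 + 0.0390 + 0.0577 + 0.0814 + 0.1084 + 0.1399 + 0.1789 = 0.6528
G = 1 − 0.6528 = 0.3472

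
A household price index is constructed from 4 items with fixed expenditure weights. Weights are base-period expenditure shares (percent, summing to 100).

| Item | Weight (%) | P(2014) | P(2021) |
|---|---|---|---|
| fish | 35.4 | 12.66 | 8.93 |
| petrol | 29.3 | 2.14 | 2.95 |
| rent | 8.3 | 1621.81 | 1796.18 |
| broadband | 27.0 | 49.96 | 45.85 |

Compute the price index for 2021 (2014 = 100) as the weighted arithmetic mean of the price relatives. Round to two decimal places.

99.33

fish: 35.4 × (8.93/12.66) = 35.4 × 0.705371 = 24.9701
petrol: 29.3 × (2.95/2.14) = 29.3 × 1.378505 = 40.3902
rent: 8.3 × (1796.18/1621.81) = 8.3 × 1.107516 = 9.1924
broadband: 27.0 × (45.85/49.96) = 27.0 × 0.917734 = 24.7788
Index = Σ wᵢ·(p₁ᵢ/p₀ᵢ) = 24.9701 + 40.3902 + 9.1924 + 24.7788 = 99.3315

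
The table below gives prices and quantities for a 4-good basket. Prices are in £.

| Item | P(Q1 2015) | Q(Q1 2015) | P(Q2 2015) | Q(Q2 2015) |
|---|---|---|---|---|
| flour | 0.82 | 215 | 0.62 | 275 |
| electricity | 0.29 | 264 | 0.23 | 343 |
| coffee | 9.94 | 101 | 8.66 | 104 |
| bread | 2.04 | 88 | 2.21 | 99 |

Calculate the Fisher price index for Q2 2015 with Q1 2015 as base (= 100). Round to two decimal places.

87.83

Laspeyres component (base-period weights):
ΣP(Q2 2015)Q(Q1 2015) = 0.62×215 + 0.23×264 + 8.66×101 + 2.21×88 = 133.3 + 60.72 + 874.66 + 194.48 = 1263.16
ΣP(Q1 2015)Q(Q1 2015) = 0.82×215 + 0.29×264 + 9.94×101 + 2.04×88 = 176.3 + 76.56 + 1003.94 + 179.52 = 1436.32
L = 1263.16 / 1436.32 × 100 = 87.9442
Paasche component (current-period weights):
ΣP(Q2 2015)Q(Q2 2015) = 0.62×275 + 0.23×343 + 8.66×104 + 2.21×99 = 170.5 + 78.89 + 900.64 + 218.79 = 1368.82
ΣP(Q1 2015)Q(Q2 2015) = 0.82×275 + 0.29×343 + 9.94×104 + 2.04×99 = 225.5 + 99.47 + 1033.76 + 201.96 = 1560.69
P = 1368.82 / 1560.69 × 100 = 87.7061
Fisher = √(L × P) = √(87.9442 × 87.7061) = 87.8251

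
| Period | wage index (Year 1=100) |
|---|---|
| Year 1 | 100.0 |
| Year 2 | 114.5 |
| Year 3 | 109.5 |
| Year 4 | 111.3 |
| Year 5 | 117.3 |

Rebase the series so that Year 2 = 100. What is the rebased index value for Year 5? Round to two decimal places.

Rebased(Year 5) = 117.3 / 114.5 × 100 = 102.4454

102.45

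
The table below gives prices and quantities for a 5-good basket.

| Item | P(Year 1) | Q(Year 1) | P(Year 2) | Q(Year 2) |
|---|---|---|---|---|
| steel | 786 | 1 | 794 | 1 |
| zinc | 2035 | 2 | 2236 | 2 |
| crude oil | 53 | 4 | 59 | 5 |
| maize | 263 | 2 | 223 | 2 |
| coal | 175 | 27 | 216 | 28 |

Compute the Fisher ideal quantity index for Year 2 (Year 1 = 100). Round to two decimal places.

102.27

Laspeyres component (base-period weights):
ΣP(Year 1)Q(Year 2) = 786×1 + 2035×2 + 53×5 + 263×2 + 175×28 = 786 + 4070 + 265 + 526 + 4900 = 10547
ΣP(Year 1)Q(Year 1) = 786×1 + 2035×2 + 53×4 + 263×2 + 175×27 = 786 + 4070 + 212 + 526 + 4725 = 10319
L = 10547 / 10319 × 100 = 102.2095
Paasche component (current-period weights):
ΣP(Year 2)Q(Year 2) = 794×1 + 2236×2 + 59×5 + 223×2 + 216×28 = 794 + 4472 + 295 + 446 + 6048 = 12055
ΣP(Year 2)Q(Year 1) = 794×1 + 2236×2 + 59×4 + 223×2 + 216×27 = 794 + 4472 + 236 + 446 + 5832 = 11780
P = 12055 / 11780 × 100 = 102.3345
Fisher = √(L × P) = √(102.2095 × 102.3345) = 102.2720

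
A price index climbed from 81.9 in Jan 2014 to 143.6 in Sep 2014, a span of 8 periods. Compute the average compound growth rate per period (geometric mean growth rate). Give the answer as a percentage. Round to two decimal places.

7.27%

Growth factor = (143.6/81.9)^(1/8) = (1.753358)^(1/8) = 1.072714
Growth rate = 1.072714 − 1 = 0.072714 = 7.2714%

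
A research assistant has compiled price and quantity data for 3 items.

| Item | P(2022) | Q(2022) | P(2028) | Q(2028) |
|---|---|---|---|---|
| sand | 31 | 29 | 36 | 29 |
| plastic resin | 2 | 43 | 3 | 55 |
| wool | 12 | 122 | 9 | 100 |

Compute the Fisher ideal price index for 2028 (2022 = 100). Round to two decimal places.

Laspeyres component (base-period weights):
ΣP(2028)Q(2022) = 36×29 + 3×43 + 9×122 = 1044 + 129 + 1098 = 2271
ΣP(2022)Q(2022) = 31×29 + 2×43 + 12×122 = 899 + 86 + 1464 = 2449
L = 2271 / 2449 × 100 = 92.7317
Paasche component (current-period weights):
ΣP(2028)Q(2028) = 36×29 + 3×55 + 9×100 = 1044 + 165 + 900 = 2109
ΣP(2022)Q(2028) = 31×29 + 2×55 + 12×100 = 899 + 110 + 1200 = 2209
P = 2109 / 2209 × 100 = 95.4731
Fisher = √(L × P) = √(92.7317 × 95.4731) = 94.0924

94.09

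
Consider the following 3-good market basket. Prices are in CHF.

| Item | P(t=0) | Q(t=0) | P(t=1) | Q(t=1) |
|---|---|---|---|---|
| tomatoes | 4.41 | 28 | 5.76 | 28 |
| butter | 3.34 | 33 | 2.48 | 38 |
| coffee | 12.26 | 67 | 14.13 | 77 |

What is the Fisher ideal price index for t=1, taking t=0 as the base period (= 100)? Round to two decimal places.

Laspeyres component (base-period weights):
ΣP(t=1)Q(t=0) = 5.76×28 + 2.48×33 + 14.13×67 = 161.28 + 81.84 + 946.71 = 1189.83
ΣP(t=0)Q(t=0) = 4.41×28 + 3.34×33 + 12.26×67 = 123.48 + 110.22 + 821.42 = 1055.12
L = 1189.83 / 1055.12 × 100 = 112.7673
Paasche component (current-period weights):
ΣP(t=1)Q(t=1) = 5.76×28 + 2.48×38 + 14.13×77 = 161.28 + 94.24 + 1088.01 = 1343.53
ΣP(t=0)Q(t=1) = 4.41×28 + 3.34×38 + 12.26×77 = 123.48 + 126.92 + 944.02 = 1194.42
P = 1343.53 / 1194.42 × 100 = 112.4839
Fisher = √(L × P) = √(112.7673 × 112.4839) = 112.6255

112.63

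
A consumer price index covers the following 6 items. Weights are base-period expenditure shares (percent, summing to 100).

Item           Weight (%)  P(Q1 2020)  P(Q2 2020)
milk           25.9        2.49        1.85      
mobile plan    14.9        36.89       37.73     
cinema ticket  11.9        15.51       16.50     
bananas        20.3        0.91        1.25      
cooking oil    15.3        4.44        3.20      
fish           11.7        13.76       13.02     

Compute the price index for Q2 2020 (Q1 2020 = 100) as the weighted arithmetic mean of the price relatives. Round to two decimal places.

milk: 25.9 × (1.85/2.49) = 25.9 × 0.742972 = 19.2430
mobile plan: 14.9 × (37.73/36.89) = 14.9 × 1.022770 = 15.2393
cinema ticket: 11.9 × (16.50/15.51) = 11.9 × 1.063830 = 12.6596
bananas: 20.3 × (1.25/0.91) = 20.3 × 1.373626 = 27.8846
cooking oil: 15.3 × (3.20/4.44) = 15.3 × 0.720721 = 11.0270
fish: 11.7 × (13.02/13.76) = 11.7 × 0.946221 = 11.0708
Index = Σ wᵢ·(p₁ᵢ/p₀ᵢ) = 19.2430 + 15.2393 + 12.6596 + 27.8846 + 11.0270 + 11.0708 = 97.1243

97.12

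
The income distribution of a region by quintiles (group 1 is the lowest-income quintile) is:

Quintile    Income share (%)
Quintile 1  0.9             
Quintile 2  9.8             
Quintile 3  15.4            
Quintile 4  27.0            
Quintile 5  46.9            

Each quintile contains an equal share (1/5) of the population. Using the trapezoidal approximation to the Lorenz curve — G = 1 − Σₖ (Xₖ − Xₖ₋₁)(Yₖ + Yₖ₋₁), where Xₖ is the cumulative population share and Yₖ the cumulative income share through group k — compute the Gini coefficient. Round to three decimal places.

0.437

Cumulative income shares Yₖ: 0.0090, 0.1070, 0.2610, 0.5310, 1.0000
Σ (Xₖ−Xₖ₋₁)(Yₖ+Yₖ₋₁) = (1/5)(0.0090+0.0000) + (1/5)(0.1070+0.0090) + (1/5)(0.2610+0.1070) + (1/5)(0.5310+0.2610) + (1/5)(1.0000+0.5310)
  = 0.0018 + 0.0232 + 0.0736 + 0.1584 + 0.3062 = 0.5632
G = 1 − 0.5632 = 0.4368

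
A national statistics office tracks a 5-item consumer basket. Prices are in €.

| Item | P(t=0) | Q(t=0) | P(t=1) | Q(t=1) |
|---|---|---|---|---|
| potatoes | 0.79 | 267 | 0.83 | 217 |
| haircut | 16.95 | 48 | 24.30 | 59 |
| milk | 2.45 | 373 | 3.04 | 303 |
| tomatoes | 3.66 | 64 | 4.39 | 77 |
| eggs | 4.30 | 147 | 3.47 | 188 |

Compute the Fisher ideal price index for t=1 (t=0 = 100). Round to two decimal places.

Laspeyres component (base-period weights):
ΣP(t=1)Q(t=0) = 0.83×267 + 24.30×48 + 3.04×373 + 4.39×64 + 3.47×147 = 221.61 + 1166.4 + 1133.92 + 280.96 + 510.09 = 3312.98
ΣP(t=0)Q(t=0) = 0.79×267 + 16.95×48 + 2.45×373 + 3.66×64 + 4.30×147 = 210.93 + 813.6 + 913.85 + 234.24 + 632.1 = 2804.72
L = 3312.98 / 2804.72 × 100 = 118.1216
Paasche component (current-period weights):
ΣP(t=1)Q(t=1) = 0.83×217 + 24.30×59 + 3.04×303 + 4.39×77 + 3.47×188 = 180.11 + 1433.7 + 921.12 + 338.03 + 652.36 = 3525.32
ΣP(t=0)Q(t=1) = 0.79×217 + 16.95×59 + 2.45×303 + 3.66×77 + 4.30×188 = 171.43 + 1000.05 + 742.35 + 281.82 + 808.4 = 3004.05
P = 3525.32 / 3004.05 × 100 = 117.3522
Fisher = √(L × P) = √(118.1216 × 117.3522) = 117.7363

117.74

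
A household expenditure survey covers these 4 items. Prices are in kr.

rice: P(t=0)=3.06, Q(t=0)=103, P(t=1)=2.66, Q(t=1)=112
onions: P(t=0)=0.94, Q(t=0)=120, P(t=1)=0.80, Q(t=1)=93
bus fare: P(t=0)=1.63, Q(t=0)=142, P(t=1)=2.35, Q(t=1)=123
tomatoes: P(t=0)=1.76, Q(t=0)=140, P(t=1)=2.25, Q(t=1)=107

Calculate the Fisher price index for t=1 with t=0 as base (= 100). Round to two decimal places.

111.30

Laspeyres component (base-period weights):
ΣP(t=1)Q(t=0) = 2.66×103 + 0.80×120 + 2.35×142 + 2.25×140 = 273.98 + 96 + 333.7 + 315 = 1018.68
ΣP(t=0)Q(t=0) = 3.06×103 + 0.94×120 + 1.63×142 + 1.76×140 = 315.18 + 112.8 + 231.46 + 246.4 = 905.84
L = 1018.68 / 905.84 × 100 = 112.4569
Paasche component (current-period weights):
ΣP(t=1)Q(t=1) = 2.66×112 + 0.80×93 + 2.35×123 + 2.25×107 = 297.92 + 74.4 + 289.05 + 240.75 = 902.12
ΣP(t=0)Q(t=1) = 3.06×112 + 0.94×93 + 1.63×123 + 1.76×107 = 342.72 + 87.42 + 200.49 + 188.32 = 818.95
P = 902.12 / 818.95 × 100 = 110.1557
Fisher = √(L × P) = √(112.4569 × 110.1557) = 111.3004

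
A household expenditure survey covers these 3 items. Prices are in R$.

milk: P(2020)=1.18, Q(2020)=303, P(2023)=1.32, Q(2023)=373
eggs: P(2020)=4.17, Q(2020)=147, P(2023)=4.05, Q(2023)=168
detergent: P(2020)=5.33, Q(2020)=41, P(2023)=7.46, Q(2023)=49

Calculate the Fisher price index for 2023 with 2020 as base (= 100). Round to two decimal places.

Laspeyres component (base-period weights):
ΣP(2023)Q(2020) = 1.32×303 + 4.05×147 + 7.46×41 = 399.96 + 595.35 + 305.86 = 1301.17
ΣP(2020)Q(2020) = 1.18×303 + 4.17×147 + 5.33×41 = 357.54 + 612.99 + 218.53 = 1189.06
L = 1301.17 / 1189.06 × 100 = 109.4285
Paasche component (current-period weights):
ΣP(2023)Q(2023) = 1.32×373 + 4.05×168 + 7.46×49 = 492.36 + 680.4 + 365.54 = 1538.3
ΣP(2020)Q(2023) = 1.18×373 + 4.17×168 + 5.33×49 = 440.14 + 700.56 + 261.17 = 1401.87
P = 1538.3 / 1401.87 × 100 = 109.7320
Fisher = √(L × P) = √(109.4285 × 109.7320) = 109.5801

109.58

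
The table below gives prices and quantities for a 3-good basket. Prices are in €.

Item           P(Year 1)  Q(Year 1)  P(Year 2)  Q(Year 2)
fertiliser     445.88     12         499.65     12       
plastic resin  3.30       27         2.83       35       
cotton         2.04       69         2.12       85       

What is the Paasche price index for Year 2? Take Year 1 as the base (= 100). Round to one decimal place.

Paasche price index uses current-period quantities as weights.
ΣP(Year 2)·Q(Year 2) = 499.65×12 + 2.83×35 + 2.12×85 = 5995.8 + 99.05 + 180.2 = 6275.05
ΣP(Year 1)·Q(Year 2) = 445.88×12 + 3.30×35 + 2.04×85 = 5350.56 + 115.5 + 173.4 = 5639.46
Index = 6275.05 / 5639.46 × 100 = 111.2704

111.3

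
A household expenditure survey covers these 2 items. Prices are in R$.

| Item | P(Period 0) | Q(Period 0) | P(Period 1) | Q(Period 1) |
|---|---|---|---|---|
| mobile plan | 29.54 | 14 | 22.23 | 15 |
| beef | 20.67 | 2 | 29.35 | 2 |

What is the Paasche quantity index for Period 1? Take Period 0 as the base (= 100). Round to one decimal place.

Paasche quantity index uses current-period prices as weights.
ΣP(Period 1)·Q(Period 1) = 22.23×15 + 29.35×2 = 333.45 + 58.7 = 392.15
ΣP(Period 1)·Q(Period 0) = 22.23×14 + 29.35×2 = 311.22 + 58.7 = 369.92
Index = 392.15 / 369.92 × 100 = 106.0094

106.0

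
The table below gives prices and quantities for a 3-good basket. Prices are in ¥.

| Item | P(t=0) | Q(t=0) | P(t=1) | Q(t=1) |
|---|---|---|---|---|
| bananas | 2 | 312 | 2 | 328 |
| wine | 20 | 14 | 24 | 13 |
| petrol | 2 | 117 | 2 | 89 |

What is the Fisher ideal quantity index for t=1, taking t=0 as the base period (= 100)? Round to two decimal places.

96.06

Laspeyres component (base-period weights):
ΣP(t=0)Q(t=1) = 2×328 + 20×13 + 2×89 = 656 + 260 + 178 = 1094
ΣP(t=0)Q(t=0) = 2×312 + 20×14 + 2×117 = 624 + 280 + 234 = 1138
L = 1094 / 1138 × 100 = 96.1336
Paasche component (current-period weights):
ΣP(t=1)Q(t=1) = 2×328 + 24×13 + 2×89 = 656 + 312 + 178 = 1146
ΣP(t=1)Q(t=0) = 2×312 + 24×14 + 2×117 = 624 + 336 + 234 = 1194
P = 1146 / 1194 × 100 = 95.9799
Fisher = √(L × P) = √(96.1336 × 95.9799) = 96.0567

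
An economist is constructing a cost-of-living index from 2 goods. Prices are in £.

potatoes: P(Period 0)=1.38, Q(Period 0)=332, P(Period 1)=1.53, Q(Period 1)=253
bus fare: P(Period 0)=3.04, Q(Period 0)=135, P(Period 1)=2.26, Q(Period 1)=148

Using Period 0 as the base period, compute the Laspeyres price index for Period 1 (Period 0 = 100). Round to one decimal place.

93.6

Laspeyres price index uses base-period quantities as weights.
ΣP(Period 1)·Q(Period 0) = 1.53×332 + 2.26×135 = 507.96 + 305.1 = 813.06
ΣP(Period 0)·Q(Period 0) = 1.38×332 + 3.04×135 = 458.16 + 410.4 = 868.56
Index = 813.06 / 868.56 × 100 = 93.6101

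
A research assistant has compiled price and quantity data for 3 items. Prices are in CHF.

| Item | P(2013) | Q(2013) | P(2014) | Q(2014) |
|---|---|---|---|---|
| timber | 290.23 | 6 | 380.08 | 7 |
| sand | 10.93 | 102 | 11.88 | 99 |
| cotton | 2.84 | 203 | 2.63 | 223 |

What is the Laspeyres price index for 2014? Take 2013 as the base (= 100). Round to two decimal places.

117.29

Laspeyres price index uses base-period quantities as weights.
ΣP(2014)·Q(2013) = 380.08×6 + 11.88×102 + 2.63×203 = 2280.48 + 1211.76 + 533.89 = 4026.13
ΣP(2013)·Q(2013) = 290.23×6 + 10.93×102 + 2.84×203 = 1741.38 + 1114.86 + 576.52 = 3432.76
Index = 4026.13 / 3432.76 × 100 = 117.2855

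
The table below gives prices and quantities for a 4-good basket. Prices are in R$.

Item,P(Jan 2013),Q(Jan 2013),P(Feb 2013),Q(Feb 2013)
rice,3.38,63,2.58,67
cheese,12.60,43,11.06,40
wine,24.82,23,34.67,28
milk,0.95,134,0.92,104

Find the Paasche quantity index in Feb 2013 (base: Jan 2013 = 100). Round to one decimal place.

Paasche quantity index uses current-period prices as weights.
ΣP(Feb 2013)·Q(Feb 2013) = 2.58×67 + 11.06×40 + 34.67×28 + 0.92×104 = 172.86 + 442.4 + 970.76 + 95.68 = 1681.7
ΣP(Feb 2013)·Q(Jan 2013) = 2.58×63 + 11.06×43 + 34.67×23 + 0.92×134 = 162.54 + 475.58 + 797.41 + 123.28 = 1558.81
Index = 1681.7 / 1558.81 × 100 = 107.8836

107.9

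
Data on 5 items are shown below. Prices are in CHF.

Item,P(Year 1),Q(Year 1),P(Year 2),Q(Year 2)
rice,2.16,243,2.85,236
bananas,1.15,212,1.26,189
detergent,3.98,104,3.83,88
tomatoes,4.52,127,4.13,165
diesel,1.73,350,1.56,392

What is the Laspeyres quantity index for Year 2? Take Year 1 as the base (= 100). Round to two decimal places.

105.89

Laspeyres quantity index uses base-period prices as weights.
ΣP(Year 1)·Q(Year 2) = 2.16×236 + 1.15×189 + 3.98×88 + 4.52×165 + 1.73×392 = 509.76 + 217.35 + 350.24 + 745.8 + 678.16 = 2501.31
ΣP(Year 1)·Q(Year 1) = 2.16×243 + 1.15×212 + 3.98×104 + 4.52×127 + 1.73×350 = 524.88 + 243.8 + 413.92 + 574.04 + 605.5 = 2362.14
Index = 2501.31 / 2362.14 × 100 = 105.8917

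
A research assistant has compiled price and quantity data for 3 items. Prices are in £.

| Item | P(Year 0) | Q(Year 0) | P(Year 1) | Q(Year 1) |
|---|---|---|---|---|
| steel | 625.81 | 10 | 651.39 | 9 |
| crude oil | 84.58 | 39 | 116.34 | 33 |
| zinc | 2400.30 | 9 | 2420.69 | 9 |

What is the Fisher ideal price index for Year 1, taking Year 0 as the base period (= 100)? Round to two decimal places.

105.13

Laspeyres component (base-period weights):
ΣP(Year 1)Q(Year 0) = 651.39×10 + 116.34×39 + 2420.69×9 = 6513.9 + 4537.26 + 21786.21 = 32837.37
ΣP(Year 0)Q(Year 0) = 625.81×10 + 84.58×39 + 2400.30×9 = 6258.1 + 3298.62 + 21602.7 = 31159.42
L = 32837.37 / 31159.42 × 100 = 105.3850
Paasche component (current-period weights):
ΣP(Year 1)Q(Year 1) = 651.39×9 + 116.34×33 + 2420.69×9 = 5862.51 + 3839.22 + 21786.21 = 31487.94
ΣP(Year 0)Q(Year 1) = 625.81×9 + 84.58×33 + 2400.30×9 = 5632.29 + 2791.14 + 21602.7 = 30026.13
P = 31487.94 / 30026.13 × 100 = 104.8685
Fisher = √(L × P) = √(105.3850 × 104.8685) = 105.1264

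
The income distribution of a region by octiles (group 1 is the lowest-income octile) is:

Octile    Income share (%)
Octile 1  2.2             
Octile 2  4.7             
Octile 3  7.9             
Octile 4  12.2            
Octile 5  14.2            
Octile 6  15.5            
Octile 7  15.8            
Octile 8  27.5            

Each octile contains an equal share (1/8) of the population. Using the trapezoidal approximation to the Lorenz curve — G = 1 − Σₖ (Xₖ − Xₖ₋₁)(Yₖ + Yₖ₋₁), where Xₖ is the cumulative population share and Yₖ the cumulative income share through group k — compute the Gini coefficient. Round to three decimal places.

Cumulative income shares Yₖ: 0.0220, 0.0690, 0.1480, 0.2700, 0.4120, 0.5670, 0.7250, 1.0000
Σ (Xₖ−Xₖ₋₁)(Yₖ+Yₖ₋₁) = (1/8)(0.0220+0.0000) + (1/8)(0.0690+0.0220) + (1/8)(0.1480+0.0690) + (1/8)(0.2700+0.1480) + (1/8)(0.4120+0.2700) + (1/8)(0.5670+0.4120) + (1/8)(0.7250+0.5670) + (1/8)(1.0000+0.7250)
  = 0.0028 + 0.0114 + 0.0271 + 0.0523 + 0.0853 + 0.1224 + 0.1615 + 0.2156 = 0.6783
G = 1 − 0.6783 = 0.3217

0.322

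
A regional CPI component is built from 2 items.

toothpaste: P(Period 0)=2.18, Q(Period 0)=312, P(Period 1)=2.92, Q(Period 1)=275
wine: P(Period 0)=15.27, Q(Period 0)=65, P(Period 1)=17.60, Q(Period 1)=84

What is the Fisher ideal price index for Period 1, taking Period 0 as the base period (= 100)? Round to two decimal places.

Laspeyres component (base-period weights):
ΣP(Period 1)Q(Period 0) = 2.92×312 + 17.60×65 = 911.04 + 1144 = 2055.04
ΣP(Period 0)Q(Period 0) = 2.18×312 + 15.27×65 = 680.16 + 992.55 = 1672.71
L = 2055.04 / 1672.71 × 100 = 122.8569
Paasche component (current-period weights):
ΣP(Period 1)Q(Period 1) = 2.92×275 + 17.60×84 = 803 + 1478.4 = 2281.4
ΣP(Period 0)Q(Period 1) = 2.18×275 + 15.27×84 = 599.5 + 1282.68 = 1882.18
P = 2281.4 / 1882.18 × 100 = 121.2105
Fisher = √(L × P) = √(122.8569 × 121.2105) = 122.0309

122.03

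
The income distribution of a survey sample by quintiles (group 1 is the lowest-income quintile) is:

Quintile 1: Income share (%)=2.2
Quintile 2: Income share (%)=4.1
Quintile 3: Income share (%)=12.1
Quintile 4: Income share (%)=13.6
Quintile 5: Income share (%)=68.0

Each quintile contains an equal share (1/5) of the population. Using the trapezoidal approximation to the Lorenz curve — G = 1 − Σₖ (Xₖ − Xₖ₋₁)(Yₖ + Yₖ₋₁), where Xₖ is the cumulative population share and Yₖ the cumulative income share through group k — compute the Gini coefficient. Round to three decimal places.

0.564

Cumulative income shares Yₖ: 0.0220, 0.0630, 0.1840, 0.3200, 1.0000
Σ (Xₖ−Xₖ₋₁)(Yₖ+Yₖ₋₁) = (1/5)(0.0220+0.0000) + (1/5)(0.0630+0.0220) + (1/5)(0.1840+0.0630) + (1/5)(0.3200+0.1840) + (1/5)(1.0000+0.3200)
  = 0.0044 + 0.0170 + 0.0494 + 0.1008 + 0.2640 = 0.4356
G = 1 − 0.4356 = 0.5644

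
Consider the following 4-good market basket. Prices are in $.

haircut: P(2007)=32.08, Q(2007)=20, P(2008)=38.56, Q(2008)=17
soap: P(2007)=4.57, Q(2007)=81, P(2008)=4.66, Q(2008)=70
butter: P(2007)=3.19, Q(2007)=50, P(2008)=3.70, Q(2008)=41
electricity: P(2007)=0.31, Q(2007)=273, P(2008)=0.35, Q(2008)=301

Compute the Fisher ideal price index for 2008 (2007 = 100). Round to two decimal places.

113.76

Laspeyres component (base-period weights):
ΣP(2008)Q(2007) = 38.56×20 + 4.66×81 + 3.70×50 + 0.35×273 = 771.2 + 377.46 + 185 + 95.55 = 1429.21
ΣP(2007)Q(2007) = 32.08×20 + 4.57×81 + 3.19×50 + 0.31×273 = 641.6 + 370.17 + 159.5 + 84.63 = 1255.9
L = 1429.21 / 1255.9 × 100 = 113.7997
Paasche component (current-period weights):
ΣP(2008)Q(2008) = 38.56×17 + 4.66×70 + 3.70×41 + 0.35×301 = 655.52 + 326.2 + 151.7 + 105.35 = 1238.77
ΣP(2007)Q(2008) = 32.08×17 + 4.57×70 + 3.19×41 + 0.31×301 = 545.36 + 319.9 + 130.79 + 93.31 = 1089.36
P = 1238.77 / 1089.36 × 100 = 113.7154
Fisher = √(L × P) = √(113.7997 × 113.7154) = 113.7575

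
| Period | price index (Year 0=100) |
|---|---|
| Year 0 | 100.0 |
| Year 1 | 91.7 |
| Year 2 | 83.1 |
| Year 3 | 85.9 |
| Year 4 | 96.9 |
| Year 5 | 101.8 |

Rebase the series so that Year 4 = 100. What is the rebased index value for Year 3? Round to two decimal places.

88.65

Rebased(Year 3) = 85.9 / 96.9 × 100 = 88.6481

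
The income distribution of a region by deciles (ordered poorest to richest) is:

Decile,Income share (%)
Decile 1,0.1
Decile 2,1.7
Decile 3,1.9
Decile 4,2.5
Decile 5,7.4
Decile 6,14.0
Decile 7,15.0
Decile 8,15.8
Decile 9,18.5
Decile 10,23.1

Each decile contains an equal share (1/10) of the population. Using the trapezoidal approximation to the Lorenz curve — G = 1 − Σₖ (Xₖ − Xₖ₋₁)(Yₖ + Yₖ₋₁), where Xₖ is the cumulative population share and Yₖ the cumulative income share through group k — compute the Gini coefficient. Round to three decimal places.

0.438

Cumulative income shares Yₖ: 0.0010, 0.0180, 0.0370, 0.0620, 0.1360, 0.2760, 0.4260, 0.5840, 0.7690, 1.0000
Σ (Xₖ−Xₖ₋₁)(Yₖ+Yₖ₋₁) = (1/10)(0.0010+0.0000) + (1/10)(0.0180+0.0010) + (1/10)(0.0370+0.0180) + (1/10)(0.0620+0.0370) + (1/10)(0.1360+0.0620) + (1/10)(0.2760+0.1360) + (1/10)(0.4260+0.2760) + (1/10)(0.5840+0.4260) + (1/10)(0.7690+0.5840) + (1/10)(1.0000+0.7690)
  = 0.0001 + 0.0019 + 0.0055 + 0.0099 + 0.0198 + 0.0412 + 0.0702 + 0.1010 + 0.1353 + 0.1769 = 0.5618
G = 1 − 0.5618 = 0.4382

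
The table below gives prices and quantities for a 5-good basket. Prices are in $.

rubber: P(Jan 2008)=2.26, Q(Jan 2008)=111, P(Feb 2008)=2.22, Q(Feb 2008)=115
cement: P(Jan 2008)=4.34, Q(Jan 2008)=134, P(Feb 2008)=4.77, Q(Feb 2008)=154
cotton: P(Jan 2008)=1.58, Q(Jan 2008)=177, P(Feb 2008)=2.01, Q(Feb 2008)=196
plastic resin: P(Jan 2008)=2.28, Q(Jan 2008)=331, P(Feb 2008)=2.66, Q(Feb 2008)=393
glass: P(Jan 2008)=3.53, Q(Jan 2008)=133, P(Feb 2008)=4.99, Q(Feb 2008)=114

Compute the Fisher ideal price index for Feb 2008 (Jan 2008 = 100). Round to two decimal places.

118.71

Laspeyres component (base-period weights):
ΣP(Feb 2008)Q(Jan 2008) = 2.22×111 + 4.77×134 + 2.01×177 + 2.66×331 + 4.99×133 = 246.42 + 639.18 + 355.77 + 880.46 + 663.67 = 2785.5
ΣP(Jan 2008)Q(Jan 2008) = 2.26×111 + 4.34×134 + 1.58×177 + 2.28×331 + 3.53×133 = 250.86 + 581.56 + 279.66 + 754.68 + 469.49 = 2336.25
L = 2785.5 / 2336.25 × 100 = 119.2295
Paasche component (current-period weights):
ΣP(Feb 2008)Q(Feb 2008) = 2.22×115 + 4.77×154 + 2.01×196 + 2.66×393 + 4.99×114 = 255.3 + 734.58 + 393.96 + 1045.38 + 568.86 = 2998.08
ΣP(Jan 2008)Q(Feb 2008) = 2.26×115 + 4.34×154 + 1.58×196 + 2.28×393 + 3.53×114 = 259.9 + 668.36 + 309.68 + 896.04 + 402.42 = 2536.4
P = 2998.08 / 2536.4 × 100 = 118.2022
Fisher = √(L × P) = √(119.2295 × 118.2022) = 118.7147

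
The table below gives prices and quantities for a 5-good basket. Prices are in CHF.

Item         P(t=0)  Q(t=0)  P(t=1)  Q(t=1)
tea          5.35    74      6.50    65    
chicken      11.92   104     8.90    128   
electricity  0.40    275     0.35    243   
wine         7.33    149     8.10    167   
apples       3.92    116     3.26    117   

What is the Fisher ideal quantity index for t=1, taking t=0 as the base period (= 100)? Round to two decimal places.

110.22

Laspeyres component (base-period weights):
ΣP(t=0)Q(t=1) = 5.35×65 + 11.92×128 + 0.40×243 + 7.33×167 + 3.92×117 = 347.75 + 1525.76 + 97.2 + 1224.11 + 458.64 = 3653.46
ΣP(t=0)Q(t=0) = 5.35×74 + 11.92×104 + 0.40×275 + 7.33×149 + 3.92×116 = 395.9 + 1239.68 + 110 + 1092.17 + 454.72 = 3292.47
L = 3653.46 / 3292.47 × 100 = 110.9641
Paasche component (current-period weights):
ΣP(t=1)Q(t=1) = 6.50×65 + 8.90×128 + 0.35×243 + 8.10×167 + 3.26×117 = 422.5 + 1139.2 + 85.05 + 1352.7 + 381.42 = 3380.87
ΣP(t=1)Q(t=0) = 6.50×74 + 8.90×104 + 0.35×275 + 8.10×149 + 3.26×116 = 481 + 925.6 + 96.25 + 1206.9 + 378.16 = 3087.91
P = 3380.87 / 3087.91 × 100 = 109.4873
Fisher = √(L × P) = √(110.9641 × 109.4873) = 110.2232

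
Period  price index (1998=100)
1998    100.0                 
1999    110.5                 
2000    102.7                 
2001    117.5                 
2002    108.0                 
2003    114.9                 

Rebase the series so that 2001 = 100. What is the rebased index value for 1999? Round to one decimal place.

94.0

Rebased(1999) = 110.5 / 117.5 × 100 = 94.0426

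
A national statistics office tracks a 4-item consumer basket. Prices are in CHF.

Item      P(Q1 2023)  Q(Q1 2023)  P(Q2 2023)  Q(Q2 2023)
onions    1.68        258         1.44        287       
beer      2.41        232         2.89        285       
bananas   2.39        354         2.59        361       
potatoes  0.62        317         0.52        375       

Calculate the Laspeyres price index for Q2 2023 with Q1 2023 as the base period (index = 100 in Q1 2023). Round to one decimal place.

Laspeyres price index uses base-period quantities as weights.
ΣP(Q2 2023)·Q(Q1 2023) = 1.44×258 + 2.89×232 + 2.59×354 + 0.52×317 = 371.52 + 670.48 + 916.86 + 164.84 = 2123.7
ΣP(Q1 2023)·Q(Q1 2023) = 1.68×258 + 2.41×232 + 2.39×354 + 0.62×317 = 433.44 + 559.12 + 846.06 + 196.54 = 2035.16
Index = 2123.7 / 2035.16 × 100 = 104.3505

104.4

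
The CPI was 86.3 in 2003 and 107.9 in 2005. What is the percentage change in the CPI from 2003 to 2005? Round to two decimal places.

25.03%

Change = (107.9 − 86.3) / 86.3 × 100
       = 21.6 / 86.3 × 100 = 25.0290%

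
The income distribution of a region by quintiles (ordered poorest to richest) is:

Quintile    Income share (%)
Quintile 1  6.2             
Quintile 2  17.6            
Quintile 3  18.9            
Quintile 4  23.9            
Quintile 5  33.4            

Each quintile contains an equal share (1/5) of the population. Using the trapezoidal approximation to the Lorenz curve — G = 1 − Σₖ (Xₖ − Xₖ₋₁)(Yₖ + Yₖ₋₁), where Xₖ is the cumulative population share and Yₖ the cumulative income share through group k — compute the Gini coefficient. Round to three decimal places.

Cumulative income shares Yₖ: 0.0620, 0.2380, 0.4270, 0.6660, 1.0000
Σ (Xₖ−Xₖ₋₁)(Yₖ+Yₖ₋₁) = (1/5)(0.0620+0.0000) + (1/5)(0.2380+0.0620) + (1/5)(0.4270+0.2380) + (1/5)(0.6660+0.4270) + (1/5)(1.0000+0.6660)
  = 0.0124 + 0.0600 + 0.1330 + 0.2186 + 0.3332 = 0.7572
G = 1 − 0.7572 = 0.2428

0.243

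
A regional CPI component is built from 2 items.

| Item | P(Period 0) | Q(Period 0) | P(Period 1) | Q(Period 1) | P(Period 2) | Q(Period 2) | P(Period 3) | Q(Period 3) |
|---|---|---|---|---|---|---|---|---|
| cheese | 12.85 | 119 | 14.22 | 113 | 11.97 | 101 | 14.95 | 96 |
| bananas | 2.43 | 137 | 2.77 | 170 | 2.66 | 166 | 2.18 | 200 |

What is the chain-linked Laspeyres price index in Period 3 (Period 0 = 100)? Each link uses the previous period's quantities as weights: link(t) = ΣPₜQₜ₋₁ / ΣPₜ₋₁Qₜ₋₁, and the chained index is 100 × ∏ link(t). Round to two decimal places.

Link Period 0→Period 1:
ΣP(Period 1)Q(Period 0) = 14.22×119 + 2.77×137 = 1692.18 + 379.49 = 2071.67
ΣP(Period 0)Q(Period 0) = 12.85×119 + 2.43×137 = 1529.15 + 332.91 = 1862.06
link = 2071.67/1862.06 = 1.112569
Link Period 1→Period 2:
ΣP(Period 2)Q(Period 1) = 11.97×113 + 2.66×170 = 1352.61 + 452.2 = 1804.81
ΣP(Period 1)Q(Period 1) = 14.22×113 + 2.77×170 = 1606.86 + 470.9 = 2077.76
link = 1804.81/2077.76 = 0.868633
Link Period 2→Period 3:
ΣP(Period 3)Q(Period 2) = 14.95×101 + 2.18×166 = 1509.95 + 361.88 = 1871.83
ΣP(Period 2)Q(Period 2) = 11.97×101 + 2.66×166 = 1208.97 + 441.56 = 1650.53
link = 1871.83/1650.53 = 1.134078
Chained index = 100 × 1.112569 × 0.868633 × 1.134078 = 109.5988

109.60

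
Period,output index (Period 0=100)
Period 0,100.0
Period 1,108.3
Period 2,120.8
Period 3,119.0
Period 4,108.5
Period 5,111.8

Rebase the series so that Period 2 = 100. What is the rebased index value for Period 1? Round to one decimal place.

Rebased(Period 1) = 108.3 / 120.8 × 100 = 89.6523

89.7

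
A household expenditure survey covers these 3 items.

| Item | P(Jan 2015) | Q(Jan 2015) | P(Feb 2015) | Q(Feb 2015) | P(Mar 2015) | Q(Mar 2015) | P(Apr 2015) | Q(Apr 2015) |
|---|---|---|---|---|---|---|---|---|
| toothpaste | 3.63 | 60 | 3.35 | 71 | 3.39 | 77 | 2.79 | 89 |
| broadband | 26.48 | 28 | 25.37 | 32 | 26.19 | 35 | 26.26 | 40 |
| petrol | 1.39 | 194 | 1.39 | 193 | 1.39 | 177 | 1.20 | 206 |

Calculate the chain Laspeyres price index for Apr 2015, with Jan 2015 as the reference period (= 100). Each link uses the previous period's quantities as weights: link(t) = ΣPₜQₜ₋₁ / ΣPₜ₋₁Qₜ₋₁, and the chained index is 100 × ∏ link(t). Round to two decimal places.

Link Jan 2015→Feb 2015:
ΣP(Feb 2015)Q(Jan 2015) = 3.35×60 + 25.37×28 + 1.39×194 = 201 + 710.36 + 269.66 = 1181.02
ΣP(Jan 2015)Q(Jan 2015) = 3.63×60 + 26.48×28 + 1.39×194 = 217.8 + 741.44 + 269.66 = 1228.9
link = 1181.02/1228.9 = 0.961038
Link Feb 2015→Mar 2015:
ΣP(Mar 2015)Q(Feb 2015) = 3.39×71 + 26.19×32 + 1.39×193 = 240.69 + 838.08 + 268.27 = 1347.04
ΣP(Feb 2015)Q(Feb 2015) = 3.35×71 + 25.37×32 + 1.39×193 = 237.85 + 811.84 + 268.27 = 1317.96
link = 1347.04/1317.96 = 1.022064
Link Mar 2015→Apr 2015:
ΣP(Apr 2015)Q(Mar 2015) = 2.79×77 + 26.26×35 + 1.20×177 = 214.83 + 919.1 + 212.4 = 1346.33
ΣP(Mar 2015)Q(Mar 2015) = 3.39×77 + 26.19×35 + 1.39×177 = 261.03 + 916.65 + 246.03 = 1423.71
link = 1346.33/1423.71 = 0.945649
Chained index = 100 × 0.961038 × 1.022064 × 0.945649 = 92.8857

92.89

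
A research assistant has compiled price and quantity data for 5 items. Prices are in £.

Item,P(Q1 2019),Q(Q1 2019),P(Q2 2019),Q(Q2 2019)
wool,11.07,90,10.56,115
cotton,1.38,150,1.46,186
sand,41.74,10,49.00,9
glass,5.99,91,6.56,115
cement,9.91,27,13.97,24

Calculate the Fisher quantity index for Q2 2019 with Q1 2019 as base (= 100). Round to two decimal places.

Laspeyres component (base-period weights):
ΣP(Q1 2019)Q(Q2 2019) = 11.07×115 + 1.38×186 + 41.74×9 + 5.99×115 + 9.91×24 = 1273.05 + 256.68 + 375.66 + 688.85 + 237.84 = 2832.08
ΣP(Q1 2019)Q(Q1 2019) = 11.07×90 + 1.38×150 + 41.74×10 + 5.99×91 + 9.91×27 = 996.3 + 207 + 417.4 + 545.09 + 267.57 = 2433.36
L = 2832.08 / 2433.36 × 100 = 116.3856
Paasche component (current-period weights):
ΣP(Q2 2019)Q(Q2 2019) = 10.56×115 + 1.46×186 + 49.00×9 + 6.56×115 + 13.97×24 = 1214.4 + 271.56 + 441 + 754.4 + 335.28 = 3016.64
ΣP(Q2 2019)Q(Q1 2019) = 10.56×90 + 1.46×150 + 49.00×10 + 6.56×91 + 13.97×27 = 950.4 + 219 + 490 + 596.96 + 377.19 = 2633.55
P = 3016.64 / 2633.55 × 100 = 114.5465
Fisher = √(L × P) = √(116.3856 × 114.5465) = 115.4624

115.46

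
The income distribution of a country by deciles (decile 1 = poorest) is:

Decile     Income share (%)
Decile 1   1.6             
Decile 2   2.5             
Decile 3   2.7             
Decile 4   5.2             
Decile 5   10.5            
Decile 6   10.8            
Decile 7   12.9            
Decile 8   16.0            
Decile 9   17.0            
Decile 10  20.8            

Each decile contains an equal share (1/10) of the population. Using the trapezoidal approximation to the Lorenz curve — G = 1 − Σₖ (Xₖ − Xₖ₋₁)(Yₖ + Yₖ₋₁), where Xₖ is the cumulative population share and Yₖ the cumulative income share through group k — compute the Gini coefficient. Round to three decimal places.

0.364

Cumulative income shares Yₖ: 0.0160, 0.0410, 0.0680, 0.1200, 0.2250, 0.3330, 0.4620, 0.6220, 0.7920, 1.0000
Σ (Xₖ−Xₖ₋₁)(Yₖ+Yₖ₋₁) = (1/10)(0.0160+0.0000) + (1/10)(0.0410+0.0160) + (1/10)(0.0680+0.0410) + (1/10)(0.1200+0.0680) + (1/10)(0.2250+0.1200) + (1/10)(0.3330+0.2250) + (1/10)(0.4620+0.3330) + (1/10)(0.6220+0.4620) + (1/10)(0.7920+0.6220) + (1/10)(1.0000+0.7920)
  = 0.0016 + 0.0057 + 0.0109 + 0.0188 + 0.0345 + 0.0558 + 0.0795 + 0.1084 + 0.1414 + 0.1792 = 0.6358
G = 1 − 0.6358 = 0.3642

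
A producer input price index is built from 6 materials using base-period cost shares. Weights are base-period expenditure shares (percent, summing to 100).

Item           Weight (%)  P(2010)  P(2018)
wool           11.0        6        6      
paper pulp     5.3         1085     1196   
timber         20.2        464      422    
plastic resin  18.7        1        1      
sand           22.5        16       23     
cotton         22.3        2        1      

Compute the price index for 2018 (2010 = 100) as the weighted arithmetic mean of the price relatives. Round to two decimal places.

wool: 11.0 × (6/6) = 11.0 × 1.000000 = 11.0000
paper pulp: 5.3 × (1196/1085) = 5.3 × 1.102304 = 5.8422
timber: 20.2 × (422/464) = 20.2 × 0.909483 = 18.3716
plastic resin: 18.7 × (1/1) = 18.7 × 1.000000 = 18.7000
sand: 22.5 × (23/16) = 22.5 × 1.437500 = 32.3438
cotton: 22.3 × (1/2) = 22.3 × 0.500000 = 11.1500
Index = Σ wᵢ·(p₁ᵢ/p₀ᵢ) = 11.0000 + 5.8422 + 18.3716 + 18.7000 + 32.3438 + 11.1500 = 97.4075

97.41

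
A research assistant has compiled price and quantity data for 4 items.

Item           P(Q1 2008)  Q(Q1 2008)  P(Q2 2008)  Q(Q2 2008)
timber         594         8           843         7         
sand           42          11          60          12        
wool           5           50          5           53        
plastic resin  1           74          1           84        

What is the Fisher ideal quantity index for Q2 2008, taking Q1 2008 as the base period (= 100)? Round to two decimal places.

Laspeyres component (base-period weights):
ΣP(Q1 2008)Q(Q2 2008) = 594×7 + 42×12 + 5×53 + 1×84 = 4158 + 504 + 265 + 84 = 5011
ΣP(Q1 2008)Q(Q1 2008) = 594×8 + 42×11 + 5×50 + 1×74 = 4752 + 462 + 250 + 74 = 5538
L = 5011 / 5538 × 100 = 90.4839
Paasche component (current-period weights):
ΣP(Q2 2008)Q(Q2 2008) = 843×7 + 60×12 + 5×53 + 1×84 = 5901 + 720 + 265 + 84 = 6970
ΣP(Q2 2008)Q(Q1 2008) = 843×8 + 60×11 + 5×50 + 1×74 = 6744 + 660 + 250 + 74 = 7728
P = 6970 / 7728 × 100 = 90.1915
Fisher = √(L × P) = √(90.4839 × 90.1915) = 90.3376

90.34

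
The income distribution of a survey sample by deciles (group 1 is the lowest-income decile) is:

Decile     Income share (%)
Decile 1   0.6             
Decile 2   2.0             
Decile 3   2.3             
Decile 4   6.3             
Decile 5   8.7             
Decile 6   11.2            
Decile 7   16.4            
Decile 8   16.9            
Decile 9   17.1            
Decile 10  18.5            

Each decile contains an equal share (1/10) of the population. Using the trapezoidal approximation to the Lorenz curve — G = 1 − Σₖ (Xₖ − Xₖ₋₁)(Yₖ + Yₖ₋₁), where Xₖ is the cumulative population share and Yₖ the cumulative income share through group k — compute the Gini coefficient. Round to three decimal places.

0.373

Cumulative income shares Yₖ: 0.0060, 0.0260, 0.0490, 0.1120, 0.1990, 0.3110, 0.4750, 0.6440, 0.8150, 1.0000
Σ (Xₖ−Xₖ₋₁)(Yₖ+Yₖ₋₁) = (1/10)(0.0060+0.0000) + (1/10)(0.0260+0.0060) + (1/10)(0.0490+0.0260) + (1/10)(0.1120+0.0490) + (1/10)(0.1990+0.1120) + (1/10)(0.3110+0.1990) + (1/10)(0.4750+0.3110) + (1/10)(0.6440+0.4750) + (1/10)(0.8150+0.6440) + (1/10)(1.0000+0.8150)
  = 0.0006 + 0.0032 + 0.0075 + 0.0161 + 0.0311 + 0.0510 + 0.0786 + 0.1119 + 0.1459 + 0.1815 = 0.6274
G = 1 − 0.6274 = 0.3726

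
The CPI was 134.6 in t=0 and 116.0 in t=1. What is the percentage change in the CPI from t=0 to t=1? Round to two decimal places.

Change = (116.0 − 134.6) / 134.6 × 100
       = -18.6 / 134.6 × 100 = -13.8187%

-13.82%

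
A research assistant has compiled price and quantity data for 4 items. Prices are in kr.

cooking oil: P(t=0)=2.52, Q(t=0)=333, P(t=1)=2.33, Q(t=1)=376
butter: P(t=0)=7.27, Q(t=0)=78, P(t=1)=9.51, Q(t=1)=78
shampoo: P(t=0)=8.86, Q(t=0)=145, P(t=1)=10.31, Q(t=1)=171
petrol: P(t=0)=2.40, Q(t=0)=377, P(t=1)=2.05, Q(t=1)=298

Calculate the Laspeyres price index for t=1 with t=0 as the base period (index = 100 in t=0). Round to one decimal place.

Laspeyres price index uses base-period quantities as weights.
ΣP(t=1)·Q(t=0) = 2.33×333 + 9.51×78 + 10.31×145 + 2.05×377 = 775.89 + 741.78 + 1494.95 + 772.85 = 3785.47
ΣP(t=0)·Q(t=0) = 2.52×333 + 7.27×78 + 8.86×145 + 2.40×377 = 839.16 + 567.06 + 1284.7 + 904.8 = 3595.72
Index = 3785.47 / 3595.72 × 100 = 105.2771

105.3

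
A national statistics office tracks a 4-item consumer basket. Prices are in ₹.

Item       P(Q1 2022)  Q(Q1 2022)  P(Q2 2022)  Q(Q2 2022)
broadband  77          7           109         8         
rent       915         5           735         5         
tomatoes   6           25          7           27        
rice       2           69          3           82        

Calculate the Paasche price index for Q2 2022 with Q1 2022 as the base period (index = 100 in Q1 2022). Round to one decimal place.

90.3

Paasche price index uses current-period quantities as weights.
ΣP(Q2 2022)·Q(Q2 2022) = 109×8 + 735×5 + 7×27 + 3×82 = 872 + 3675 + 189 + 246 = 4982
ΣP(Q1 2022)·Q(Q2 2022) = 77×8 + 915×5 + 6×27 + 2×82 = 616 + 4575 + 162 + 164 = 5517
Index = 4982 / 5517 × 100 = 90.3027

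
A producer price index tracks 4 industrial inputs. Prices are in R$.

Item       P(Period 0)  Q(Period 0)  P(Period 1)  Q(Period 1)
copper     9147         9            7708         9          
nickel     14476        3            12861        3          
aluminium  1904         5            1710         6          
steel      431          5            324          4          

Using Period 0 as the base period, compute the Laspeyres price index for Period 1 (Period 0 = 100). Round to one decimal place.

Laspeyres price index uses base-period quantities as weights.
ΣP(Period 1)·Q(Period 0) = 7708×9 + 12861×3 + 1710×5 + 324×5 = 69372 + 38583 + 8550 + 1620 = 118125
ΣP(Period 0)·Q(Period 0) = 9147×9 + 14476×3 + 1904×5 + 431×5 = 82323 + 43428 + 9520 + 2155 = 137426
Index = 118125 / 137426 × 100 = 85.9554

86.0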